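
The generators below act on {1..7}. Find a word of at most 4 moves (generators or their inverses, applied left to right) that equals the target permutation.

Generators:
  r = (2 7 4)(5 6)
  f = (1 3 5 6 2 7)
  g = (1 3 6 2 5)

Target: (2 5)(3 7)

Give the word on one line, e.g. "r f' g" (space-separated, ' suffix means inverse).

g f' g f'

  after g: (1 3 6 2 5)
  after f': (2 3 5 7)
  after g: (1 3)(2 6)(5 7)
  after f': (2 5)(3 7)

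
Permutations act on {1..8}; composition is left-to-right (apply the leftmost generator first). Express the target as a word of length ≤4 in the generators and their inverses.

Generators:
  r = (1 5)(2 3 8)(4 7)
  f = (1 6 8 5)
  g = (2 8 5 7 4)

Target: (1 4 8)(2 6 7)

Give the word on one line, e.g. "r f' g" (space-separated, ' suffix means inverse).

  after f': (1 5 8 6)
  after g: (1 7 4 2 8 6)
  after f': (1 7 4 2 6 5 8)
  after g: (1 4 8)(2 6 7)

f' g f' g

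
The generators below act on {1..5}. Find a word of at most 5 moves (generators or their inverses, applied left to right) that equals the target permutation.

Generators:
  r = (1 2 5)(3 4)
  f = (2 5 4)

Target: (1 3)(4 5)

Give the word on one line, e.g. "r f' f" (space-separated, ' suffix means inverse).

f r' f r'

  after f: (2 5 4)
  after r': (1 5 3 4)
  after f: (1 4)(2 5 3)
  after r': (1 3)(4 5)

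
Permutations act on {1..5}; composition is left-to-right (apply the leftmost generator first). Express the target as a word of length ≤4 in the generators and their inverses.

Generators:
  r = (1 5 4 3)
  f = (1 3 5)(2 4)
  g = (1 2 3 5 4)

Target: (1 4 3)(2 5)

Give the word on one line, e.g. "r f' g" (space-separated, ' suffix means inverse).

  after g: (1 2 3 5 4)
  after f: (1 4 3)(2 5)

g f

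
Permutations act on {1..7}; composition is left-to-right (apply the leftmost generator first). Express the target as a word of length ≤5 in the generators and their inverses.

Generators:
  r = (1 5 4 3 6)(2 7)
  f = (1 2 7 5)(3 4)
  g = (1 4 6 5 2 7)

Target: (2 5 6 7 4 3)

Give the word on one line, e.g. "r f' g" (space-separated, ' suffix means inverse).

f' g' g' g'

  after f': (1 5 7 2)(3 4)
  after g': (1 6 4 3)(2 7 5)
  after g': (1 4 3 7 6)
  after g': (2 5 6 7 4 3)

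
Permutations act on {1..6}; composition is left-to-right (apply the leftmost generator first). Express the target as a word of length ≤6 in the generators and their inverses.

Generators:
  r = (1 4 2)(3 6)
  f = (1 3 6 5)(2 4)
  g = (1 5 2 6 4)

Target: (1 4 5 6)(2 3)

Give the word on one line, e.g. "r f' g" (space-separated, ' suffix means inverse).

f' r g r'

  after f': (1 5 6 3)(2 4)
  after r: (1 5 3 4)
  after g: (1 2 6 4 5 3)
  after r': (1 4 5 6)(2 3)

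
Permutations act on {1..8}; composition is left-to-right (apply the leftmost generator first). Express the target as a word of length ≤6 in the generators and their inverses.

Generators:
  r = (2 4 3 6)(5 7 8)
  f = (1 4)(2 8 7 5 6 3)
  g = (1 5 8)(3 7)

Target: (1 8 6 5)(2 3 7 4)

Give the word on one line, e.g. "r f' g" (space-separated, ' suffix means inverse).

  after f: (1 4)(2 8 7 5 6 3)
  after g': (1 4 8 3 2 5 6 7)
  after f': (2 7 4)(6 8)
  after g': (1 8 6 5)(2 3 7 4)

f g' f' g'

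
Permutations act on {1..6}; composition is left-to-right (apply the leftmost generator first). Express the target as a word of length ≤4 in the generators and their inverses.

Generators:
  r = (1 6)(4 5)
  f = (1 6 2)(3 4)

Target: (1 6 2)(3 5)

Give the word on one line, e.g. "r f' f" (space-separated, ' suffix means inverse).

  after r: (1 6)(4 5)
  after f': (2 6)(3 4 5)
  after r: (1 6 2)(3 5)

r f' r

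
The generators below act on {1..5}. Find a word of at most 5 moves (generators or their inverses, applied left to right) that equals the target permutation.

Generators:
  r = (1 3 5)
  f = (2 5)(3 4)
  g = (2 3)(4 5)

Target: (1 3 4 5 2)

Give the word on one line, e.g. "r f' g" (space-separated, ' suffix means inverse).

  after g': (2 3)(4 5)
  after r': (1 5 4 3 2)
  after g': (1 4 2)
  after f: (1 3 4 5 2)

g' r' g' f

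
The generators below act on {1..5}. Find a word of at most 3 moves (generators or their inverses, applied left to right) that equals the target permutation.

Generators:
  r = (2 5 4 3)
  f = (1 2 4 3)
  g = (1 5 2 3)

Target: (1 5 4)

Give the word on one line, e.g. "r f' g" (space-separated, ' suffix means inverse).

  after r: (2 5 4 3)
  after g: (1 5 4)

r g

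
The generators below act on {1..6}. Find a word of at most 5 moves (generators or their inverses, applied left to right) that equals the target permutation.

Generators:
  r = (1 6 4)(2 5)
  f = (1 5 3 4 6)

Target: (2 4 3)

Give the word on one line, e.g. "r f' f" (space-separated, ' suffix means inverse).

r' r' r' f' r'

  after r': (1 4 6)(2 5)
  after r': (1 6 4)
  after r': (2 5)
  after f': (1 6 4 3 5 2)
  after r': (2 4 3)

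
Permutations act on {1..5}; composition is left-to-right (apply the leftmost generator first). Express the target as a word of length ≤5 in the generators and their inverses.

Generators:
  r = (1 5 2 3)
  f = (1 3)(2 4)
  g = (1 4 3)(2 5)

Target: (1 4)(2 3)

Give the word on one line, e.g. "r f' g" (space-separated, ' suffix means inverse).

f' g' r'

  after f': (1 3)(2 4)
  after g': (1 4 5 2)
  after r': (1 4)(2 3)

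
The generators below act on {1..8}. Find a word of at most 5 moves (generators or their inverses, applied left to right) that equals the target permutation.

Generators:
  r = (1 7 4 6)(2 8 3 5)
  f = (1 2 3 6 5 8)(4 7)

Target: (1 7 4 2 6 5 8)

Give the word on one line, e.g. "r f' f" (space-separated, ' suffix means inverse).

  after f': (1 8 5 6 3 2)(4 7)
  after f': (1 5 3)(2 8 6)
  after f': (1 6)(2 5)(3 8)(4 7)
  after r': (1 4)(2 3)
  after f: (1 7 4 2 6 5 8)

f' f' f' r' f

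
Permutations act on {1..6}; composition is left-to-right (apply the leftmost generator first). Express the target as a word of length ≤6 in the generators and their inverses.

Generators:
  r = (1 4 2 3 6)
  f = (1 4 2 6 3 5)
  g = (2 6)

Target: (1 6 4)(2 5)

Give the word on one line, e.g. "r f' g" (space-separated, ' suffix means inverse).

  after g': (2 6)
  after r': (1 6 4)(2 3)
  after f: (1 3 6 2 5)
  after r': (1 2 5 6 4)
  after g': (1 6 4)(2 5)

g' r' f r' g'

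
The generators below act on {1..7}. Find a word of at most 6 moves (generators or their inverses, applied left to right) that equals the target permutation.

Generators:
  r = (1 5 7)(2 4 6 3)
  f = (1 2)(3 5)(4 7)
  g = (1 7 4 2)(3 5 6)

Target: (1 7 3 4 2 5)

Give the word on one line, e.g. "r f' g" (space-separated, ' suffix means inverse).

  after g: (1 7 4 2)(3 5 6)
  after g: (1 4)(2 7)(3 6 5)
  after g: (1 2 4 7)
  after r: (1 4)(2 6 3)(5 7)
  after g': (1 7 3 4 2 5)

g g g r g'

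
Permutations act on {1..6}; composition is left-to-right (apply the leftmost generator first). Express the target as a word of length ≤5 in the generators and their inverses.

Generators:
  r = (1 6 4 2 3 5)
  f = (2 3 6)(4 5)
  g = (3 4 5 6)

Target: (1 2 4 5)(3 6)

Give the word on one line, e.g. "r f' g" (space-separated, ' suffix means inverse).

  after g': (3 6 5 4)
  after f: (2 3)(4 6)
  after r: (1 6 2 5)
  after f: (1 2 4 5)(3 6)

g' f r f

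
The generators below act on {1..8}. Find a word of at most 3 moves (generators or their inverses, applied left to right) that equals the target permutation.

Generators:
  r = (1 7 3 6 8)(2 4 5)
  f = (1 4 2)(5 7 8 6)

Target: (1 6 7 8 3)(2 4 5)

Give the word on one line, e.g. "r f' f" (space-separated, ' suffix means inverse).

r' r'

  after r': (1 8 6 3 7)(2 5 4)
  after r': (1 6 7 8 3)(2 4 5)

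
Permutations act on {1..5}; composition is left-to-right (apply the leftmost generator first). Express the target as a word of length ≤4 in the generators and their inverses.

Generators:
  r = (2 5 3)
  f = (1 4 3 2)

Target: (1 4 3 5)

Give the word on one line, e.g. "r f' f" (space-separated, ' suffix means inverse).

r' f

  after r': (2 3 5)
  after f: (1 4 3 5)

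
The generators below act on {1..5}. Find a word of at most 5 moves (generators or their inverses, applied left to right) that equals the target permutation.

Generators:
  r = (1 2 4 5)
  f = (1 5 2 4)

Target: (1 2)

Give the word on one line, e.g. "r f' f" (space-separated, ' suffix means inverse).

f r r

  after f: (1 5 2 4)
  after r: (2 5 4)
  after r: (1 2)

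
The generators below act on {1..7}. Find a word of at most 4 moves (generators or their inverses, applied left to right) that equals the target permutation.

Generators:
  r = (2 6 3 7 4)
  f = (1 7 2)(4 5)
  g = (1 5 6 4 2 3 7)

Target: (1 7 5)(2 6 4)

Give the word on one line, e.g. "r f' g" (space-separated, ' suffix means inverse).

f r' f' r

  after f: (1 7 2)(4 5)
  after r': (1 3 6 2)(4 5 7)
  after f': (1 3 6 7 5)
  after r: (1 7 5)(2 6 4)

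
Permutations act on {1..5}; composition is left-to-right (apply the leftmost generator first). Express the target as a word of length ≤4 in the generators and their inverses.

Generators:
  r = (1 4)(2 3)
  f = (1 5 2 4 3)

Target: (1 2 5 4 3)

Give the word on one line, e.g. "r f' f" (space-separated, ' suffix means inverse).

  after f': (1 3 4 2 5)
  after r': (1 2 5 4 3)

f' r'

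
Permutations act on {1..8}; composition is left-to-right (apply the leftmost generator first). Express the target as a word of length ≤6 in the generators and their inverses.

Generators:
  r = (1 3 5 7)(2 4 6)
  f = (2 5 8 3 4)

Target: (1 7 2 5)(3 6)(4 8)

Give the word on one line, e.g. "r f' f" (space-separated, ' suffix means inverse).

f f r' f'

  after f: (2 5 8 3 4)
  after f: (2 8 4 5 3)
  after r': (1 7 5)(2 8)(3 6 4)
  after f': (1 7 2 5)(3 6)(4 8)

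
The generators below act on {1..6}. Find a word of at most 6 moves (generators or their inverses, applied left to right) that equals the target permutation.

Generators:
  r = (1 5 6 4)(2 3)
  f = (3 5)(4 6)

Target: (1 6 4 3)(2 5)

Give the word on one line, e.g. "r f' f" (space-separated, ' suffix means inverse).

f r' f f f

  after f: (3 5)(4 6)
  after r': (1 4 5 2 3)
  after f: (1 6 4 3)(2 5)
  after f: (1 4 5 2 3)
  after f: (1 6 4 3)(2 5)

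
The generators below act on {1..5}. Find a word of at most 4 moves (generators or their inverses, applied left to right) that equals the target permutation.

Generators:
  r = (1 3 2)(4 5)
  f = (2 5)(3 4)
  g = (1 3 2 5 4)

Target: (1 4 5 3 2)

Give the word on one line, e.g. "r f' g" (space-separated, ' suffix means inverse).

  after g': (1 4 5 2 3)
  after r: (1 5)
  after r: (1 4 5 3 2)

g' r r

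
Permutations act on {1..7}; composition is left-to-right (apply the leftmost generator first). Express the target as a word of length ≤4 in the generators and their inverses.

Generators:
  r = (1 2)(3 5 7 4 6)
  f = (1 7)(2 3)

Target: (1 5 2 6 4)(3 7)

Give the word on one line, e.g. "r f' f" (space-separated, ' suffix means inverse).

  after f: (1 7)(2 3)
  after r': (1 5 3)(2 6 4 7)
  after f: (1 5 2 6 4)(3 7)

f r' f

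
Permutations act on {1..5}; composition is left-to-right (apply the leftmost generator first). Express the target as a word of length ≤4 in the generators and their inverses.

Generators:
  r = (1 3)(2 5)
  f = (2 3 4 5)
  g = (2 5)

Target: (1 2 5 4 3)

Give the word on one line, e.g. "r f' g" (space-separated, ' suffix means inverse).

g r f'

  after g: (2 5)
  after r: (1 3)
  after f': (1 2 5 4 3)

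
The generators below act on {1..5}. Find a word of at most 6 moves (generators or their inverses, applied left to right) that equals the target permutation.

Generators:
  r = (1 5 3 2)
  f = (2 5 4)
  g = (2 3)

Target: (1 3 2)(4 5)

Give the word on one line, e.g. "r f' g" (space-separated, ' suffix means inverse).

f r g' r

  after f: (2 5 4)
  after r: (1 5 4)(2 3)
  after g': (1 5 4)
  after r: (1 3 2)(4 5)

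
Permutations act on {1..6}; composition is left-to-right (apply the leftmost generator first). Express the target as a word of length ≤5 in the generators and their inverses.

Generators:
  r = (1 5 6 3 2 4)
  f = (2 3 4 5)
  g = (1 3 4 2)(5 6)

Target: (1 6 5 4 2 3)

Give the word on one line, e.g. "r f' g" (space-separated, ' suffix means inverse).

g' g' f g'

  after g': (1 2 4 3)(5 6)
  after g': (1 4)(2 3)
  after f: (1 5 2 4)
  after g': (1 6 5 4 2 3)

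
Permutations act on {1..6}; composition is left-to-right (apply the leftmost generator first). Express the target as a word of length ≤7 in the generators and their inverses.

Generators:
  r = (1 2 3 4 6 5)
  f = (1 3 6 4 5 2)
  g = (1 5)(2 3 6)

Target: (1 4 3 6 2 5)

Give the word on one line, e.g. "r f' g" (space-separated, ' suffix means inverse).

r g f' r' f'

  after r: (1 2 3 4 6 5)
  after g: (1 3 4 2 6)
  after f': (2 3 6)(4 5)
  after r': (1 5 3 4 6)
  after f': (1 4 3 6 2 5)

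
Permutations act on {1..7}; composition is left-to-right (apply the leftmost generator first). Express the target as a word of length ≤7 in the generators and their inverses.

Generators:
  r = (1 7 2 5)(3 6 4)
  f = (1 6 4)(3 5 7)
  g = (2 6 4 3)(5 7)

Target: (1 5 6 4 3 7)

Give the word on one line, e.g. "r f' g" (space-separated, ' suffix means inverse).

f' g' f' g r'

  after f': (1 4 6)(3 7 5)
  after g': (1 6)(2 3 5 4)
  after f': (2 7 5 6 4)
  after g: (2 5 4 6 3)
  after r': (1 5 6 4 3 7)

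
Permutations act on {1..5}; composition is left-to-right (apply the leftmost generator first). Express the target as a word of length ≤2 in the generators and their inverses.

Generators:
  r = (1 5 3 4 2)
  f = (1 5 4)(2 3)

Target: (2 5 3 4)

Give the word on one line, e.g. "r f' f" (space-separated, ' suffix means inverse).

  after f: (1 5 4)(2 3)
  after r': (2 5 3 4)

f r'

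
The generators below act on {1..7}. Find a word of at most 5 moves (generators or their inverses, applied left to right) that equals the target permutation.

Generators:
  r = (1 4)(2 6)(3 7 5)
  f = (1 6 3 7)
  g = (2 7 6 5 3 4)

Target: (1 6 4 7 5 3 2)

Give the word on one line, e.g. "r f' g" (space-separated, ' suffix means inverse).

  after f': (1 7 3 6)
  after r': (1 3 2 6 4)(5 7)
  after f': (1 6 4 7 5 3 2)

f' r' f'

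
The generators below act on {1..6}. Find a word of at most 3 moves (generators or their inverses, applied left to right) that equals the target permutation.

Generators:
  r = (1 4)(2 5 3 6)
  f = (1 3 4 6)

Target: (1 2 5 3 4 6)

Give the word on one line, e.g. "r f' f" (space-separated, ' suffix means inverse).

f' r

  after f': (1 6 4 3)
  after r: (1 2 5 3 4 6)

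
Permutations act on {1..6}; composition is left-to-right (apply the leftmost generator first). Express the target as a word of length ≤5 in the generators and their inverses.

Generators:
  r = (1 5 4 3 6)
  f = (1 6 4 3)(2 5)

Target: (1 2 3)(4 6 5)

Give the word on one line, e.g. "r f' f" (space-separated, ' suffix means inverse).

  after f: (1 6 4 3)(2 5)
  after r: (2 4 6 3 5)
  after r: (1 5 2 3 4)
  after f': (1 2 4 3 6)
  after r: (1 2 3)(4 6 5)

f r r f' r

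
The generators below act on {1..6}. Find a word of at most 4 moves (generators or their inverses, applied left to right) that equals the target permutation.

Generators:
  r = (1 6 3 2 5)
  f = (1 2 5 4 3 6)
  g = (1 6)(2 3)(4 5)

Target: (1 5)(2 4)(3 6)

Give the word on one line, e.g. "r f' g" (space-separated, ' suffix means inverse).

r g r'

  after r: (1 6 3 2 5)
  after g: (2 4 5 6)
  after r': (1 5)(2 4)(3 6)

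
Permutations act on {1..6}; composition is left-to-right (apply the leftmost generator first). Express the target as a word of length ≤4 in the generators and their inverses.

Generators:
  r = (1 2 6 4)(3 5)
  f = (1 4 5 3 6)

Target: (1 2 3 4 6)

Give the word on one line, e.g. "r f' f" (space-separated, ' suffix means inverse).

  after r': (1 4 6 2)(3 5)
  after r': (1 6)(2 4)
  after r': (1 2 6 4)(3 5)
  after f': (1 2 3 4 6)

r' r' r' f'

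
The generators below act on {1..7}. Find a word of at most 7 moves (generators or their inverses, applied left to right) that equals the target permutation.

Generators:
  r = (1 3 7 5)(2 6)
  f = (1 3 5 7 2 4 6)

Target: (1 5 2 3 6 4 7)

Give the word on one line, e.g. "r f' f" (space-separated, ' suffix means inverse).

r f f r' f

  after r: (1 3 7 5)(2 6)
  after f: (1 5 3 2)(4 6)
  after f: (1 7 2 3 4)
  after r': (1 3 4 5 7 6 2)
  after f: (1 5 2 3 6 4 7)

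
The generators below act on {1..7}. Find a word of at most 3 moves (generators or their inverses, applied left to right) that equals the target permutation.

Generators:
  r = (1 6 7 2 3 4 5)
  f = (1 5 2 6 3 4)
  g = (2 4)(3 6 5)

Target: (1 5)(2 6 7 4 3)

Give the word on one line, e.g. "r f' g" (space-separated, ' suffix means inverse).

  after r: (1 6 7 2 3 4 5)
  after g: (1 5)(2 6 7 4 3)

r g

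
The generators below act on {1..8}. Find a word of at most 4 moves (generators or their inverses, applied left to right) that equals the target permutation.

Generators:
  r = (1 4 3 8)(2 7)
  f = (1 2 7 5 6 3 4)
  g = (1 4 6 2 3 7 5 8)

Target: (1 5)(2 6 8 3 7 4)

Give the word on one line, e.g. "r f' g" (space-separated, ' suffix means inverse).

  after f: (1 2 7 5 6 3 4)
  after f: (1 7 6 4 2 5 3)
  after f: (1 5 4 7 3 2 6)
  after r': (1 5)(2 6 8 3 7 4)

f f f r'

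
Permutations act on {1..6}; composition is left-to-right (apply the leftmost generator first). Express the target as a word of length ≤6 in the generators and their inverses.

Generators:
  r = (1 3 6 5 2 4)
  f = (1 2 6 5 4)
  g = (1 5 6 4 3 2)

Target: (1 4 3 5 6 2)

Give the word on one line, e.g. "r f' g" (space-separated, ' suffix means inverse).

r r r g g

  after r: (1 3 6 5 2 4)
  after r: (1 6 2)(3 5 4)
  after r: (1 5)(2 3)(4 6)
  after g: (1 6 3)
  after g: (1 4 3 5 6 2)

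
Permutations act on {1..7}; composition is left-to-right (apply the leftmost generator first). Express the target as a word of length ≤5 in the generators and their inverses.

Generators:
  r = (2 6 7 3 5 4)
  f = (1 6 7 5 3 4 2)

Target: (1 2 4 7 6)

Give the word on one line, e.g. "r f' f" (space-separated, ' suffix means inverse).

r' f r'

  after r': (2 4 5 3 7 6)
  after f: (1 6)(3 5 4)
  after r': (1 2 4 7 6)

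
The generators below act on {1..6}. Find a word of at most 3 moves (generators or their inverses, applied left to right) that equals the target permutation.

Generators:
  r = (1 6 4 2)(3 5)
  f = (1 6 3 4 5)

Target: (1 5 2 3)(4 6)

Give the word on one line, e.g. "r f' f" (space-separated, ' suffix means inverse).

  after f: (1 6 3 4 5)
  after r': (2 4 3 6 5)
  after f': (1 5 2 3)(4 6)

f r' f'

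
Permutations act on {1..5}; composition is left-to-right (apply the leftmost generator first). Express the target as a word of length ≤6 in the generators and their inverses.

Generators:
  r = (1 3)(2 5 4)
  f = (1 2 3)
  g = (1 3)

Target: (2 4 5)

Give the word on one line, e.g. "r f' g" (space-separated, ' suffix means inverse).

  after g': (1 3)
  after r: (2 5 4)
  after g: (1 3)(2 5 4)
  after r: (2 4 5)

g' r g r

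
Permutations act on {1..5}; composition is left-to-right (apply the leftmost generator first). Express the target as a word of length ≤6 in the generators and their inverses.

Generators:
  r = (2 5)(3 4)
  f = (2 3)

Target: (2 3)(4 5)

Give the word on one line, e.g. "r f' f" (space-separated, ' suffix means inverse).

  after f': (2 3)
  after r': (2 4 3 5)
  after f': (2 4)(3 5)
  after r: (2 3)(4 5)

f' r' f' r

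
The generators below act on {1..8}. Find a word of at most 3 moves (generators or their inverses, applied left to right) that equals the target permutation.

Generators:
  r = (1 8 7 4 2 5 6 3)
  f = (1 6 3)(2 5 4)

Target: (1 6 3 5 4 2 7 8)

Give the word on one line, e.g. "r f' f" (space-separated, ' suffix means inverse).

  after f': (1 3 6)(2 4 5)
  after r': (1 6 3 5 4 2 7 8)

f' r'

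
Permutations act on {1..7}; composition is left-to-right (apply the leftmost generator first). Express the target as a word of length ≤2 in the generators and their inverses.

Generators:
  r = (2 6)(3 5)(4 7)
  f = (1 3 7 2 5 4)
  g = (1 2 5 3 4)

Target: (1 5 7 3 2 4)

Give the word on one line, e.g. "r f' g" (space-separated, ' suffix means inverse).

  after g': (1 4 3 5 2)
  after f': (1 5 7 3 2 4)

g' f'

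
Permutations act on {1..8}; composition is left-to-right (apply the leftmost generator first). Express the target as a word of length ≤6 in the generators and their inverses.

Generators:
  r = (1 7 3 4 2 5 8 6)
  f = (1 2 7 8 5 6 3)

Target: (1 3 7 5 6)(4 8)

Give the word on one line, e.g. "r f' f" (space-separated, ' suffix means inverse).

r f' r' r'

  after r: (1 7 3 4 2 5 8 6)
  after f': (1 2 8 5 7 6 3 4)
  after r': (1 4 6 7 8 2 5)
  after r': (1 3 7 5 6)(4 8)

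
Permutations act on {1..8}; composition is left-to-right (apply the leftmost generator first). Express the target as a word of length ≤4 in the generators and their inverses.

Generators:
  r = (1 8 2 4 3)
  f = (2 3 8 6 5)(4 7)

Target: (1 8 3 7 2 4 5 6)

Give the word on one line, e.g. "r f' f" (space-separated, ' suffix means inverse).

r' f' r'

  after r': (1 3 4 2 8)
  after f': (1 2 3 7 4 5 6 8)
  after r': (1 8 3 7 2 4 5 6)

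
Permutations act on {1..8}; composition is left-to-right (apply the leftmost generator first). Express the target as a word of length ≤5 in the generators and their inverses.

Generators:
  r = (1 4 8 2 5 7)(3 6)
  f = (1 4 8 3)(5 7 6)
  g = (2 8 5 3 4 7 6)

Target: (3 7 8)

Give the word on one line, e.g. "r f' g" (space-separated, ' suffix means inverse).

g r g r

  after g: (2 8 5 3 4 7 6)
  after r: (1 4)(3 8 7)(5 6)
  after g: (1 7 4)(2 8 6 3 5)
  after r: (3 7 8)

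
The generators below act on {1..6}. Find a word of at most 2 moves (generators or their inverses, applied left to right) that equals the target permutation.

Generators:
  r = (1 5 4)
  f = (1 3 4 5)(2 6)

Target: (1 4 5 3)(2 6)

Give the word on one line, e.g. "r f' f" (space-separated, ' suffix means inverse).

  after r: (1 5 4)
  after f': (1 4 5 3)(2 6)

r f'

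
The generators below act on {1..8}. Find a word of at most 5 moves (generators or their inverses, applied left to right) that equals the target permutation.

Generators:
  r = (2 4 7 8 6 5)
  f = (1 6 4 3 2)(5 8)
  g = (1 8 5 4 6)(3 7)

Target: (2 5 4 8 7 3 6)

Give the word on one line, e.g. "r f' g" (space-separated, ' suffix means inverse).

  after f: (1 6 4 3 2)(5 8)
  after f: (1 4 2 6 3)
  after r': (1 2 8 7 4 5 6 3)
  after f: (2 5 4 8 7 3 6)

f f r' f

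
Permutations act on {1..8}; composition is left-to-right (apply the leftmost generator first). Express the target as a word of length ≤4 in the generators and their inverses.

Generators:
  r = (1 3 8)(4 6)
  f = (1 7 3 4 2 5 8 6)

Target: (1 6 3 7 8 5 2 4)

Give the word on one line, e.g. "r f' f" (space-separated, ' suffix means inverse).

  after f': (1 6 8 5 2 4 3 7)
  after r: (1 4 8 5 2 6)(3 7)
  after r: (1 6 3 7 8 5 2 4)

f' r r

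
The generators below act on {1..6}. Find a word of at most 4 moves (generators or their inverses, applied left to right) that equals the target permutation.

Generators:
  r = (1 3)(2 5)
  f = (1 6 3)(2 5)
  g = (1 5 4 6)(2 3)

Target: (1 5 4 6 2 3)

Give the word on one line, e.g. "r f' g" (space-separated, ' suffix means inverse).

  after r: (1 3)(2 5)
  after f: (3 6)
  after g: (1 5 4 6 2 3)

r f g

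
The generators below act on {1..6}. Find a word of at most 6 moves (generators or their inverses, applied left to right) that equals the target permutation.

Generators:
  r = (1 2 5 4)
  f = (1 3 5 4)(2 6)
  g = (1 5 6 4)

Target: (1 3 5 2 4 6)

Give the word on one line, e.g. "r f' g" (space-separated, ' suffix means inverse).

  after f: (1 3 5 4)(2 6)
  after r': (1 3 2 6)
  after g': (1 3 2 5)(4 6)
  after r: (1 3 5 2 4 6)

f r' g' r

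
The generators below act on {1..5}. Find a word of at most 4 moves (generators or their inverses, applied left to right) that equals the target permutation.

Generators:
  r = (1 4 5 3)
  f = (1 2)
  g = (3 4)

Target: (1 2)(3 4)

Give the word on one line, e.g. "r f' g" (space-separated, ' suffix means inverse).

g f

  after g: (3 4)
  after f: (1 2)(3 4)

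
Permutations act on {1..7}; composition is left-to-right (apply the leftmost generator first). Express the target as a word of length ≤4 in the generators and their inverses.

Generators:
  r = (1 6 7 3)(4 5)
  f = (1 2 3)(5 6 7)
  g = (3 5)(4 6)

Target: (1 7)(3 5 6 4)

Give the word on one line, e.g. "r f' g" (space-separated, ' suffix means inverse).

g' r' r'

  after g': (3 5)(4 6)
  after r': (1 3 4)(5 7 6)
  after r': (1 7)(3 5 6 4)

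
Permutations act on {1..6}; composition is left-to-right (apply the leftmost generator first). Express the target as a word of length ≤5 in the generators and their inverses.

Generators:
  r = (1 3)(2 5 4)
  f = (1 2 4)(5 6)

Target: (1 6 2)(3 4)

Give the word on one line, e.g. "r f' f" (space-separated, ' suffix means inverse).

  after f: (1 2 4)(5 6)
  after r: (1 5 6 4 3)
  after f': (1 6 2)(3 4)

f r f'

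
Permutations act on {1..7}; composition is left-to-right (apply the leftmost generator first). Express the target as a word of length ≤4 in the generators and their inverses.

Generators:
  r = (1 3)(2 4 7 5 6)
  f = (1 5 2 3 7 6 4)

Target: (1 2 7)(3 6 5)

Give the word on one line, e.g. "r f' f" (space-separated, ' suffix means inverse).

  after f: (1 5 2 3 7 6 4)
  after r: (1 6 7 2)(3 5 4)
  after f: (1 4 7 3 2 5)
  after r': (1 2 7)(3 6 5)

f r f r'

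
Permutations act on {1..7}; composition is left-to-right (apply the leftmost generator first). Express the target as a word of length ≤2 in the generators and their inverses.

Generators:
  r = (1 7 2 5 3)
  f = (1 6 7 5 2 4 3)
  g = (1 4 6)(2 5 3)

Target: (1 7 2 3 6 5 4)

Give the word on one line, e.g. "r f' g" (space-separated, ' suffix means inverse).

  after f: (1 6 7 5 2 4 3)
  after f: (1 7 2 3 6 5 4)

f f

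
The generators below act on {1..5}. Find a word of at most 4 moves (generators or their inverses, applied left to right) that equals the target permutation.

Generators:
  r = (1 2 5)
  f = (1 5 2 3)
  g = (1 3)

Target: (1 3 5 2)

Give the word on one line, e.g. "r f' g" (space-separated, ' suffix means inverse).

  after g': (1 3)
  after r: (1 3 2 5)
  after g': (2 5 3)
  after f': (1 3 5 2)

g' r g' f'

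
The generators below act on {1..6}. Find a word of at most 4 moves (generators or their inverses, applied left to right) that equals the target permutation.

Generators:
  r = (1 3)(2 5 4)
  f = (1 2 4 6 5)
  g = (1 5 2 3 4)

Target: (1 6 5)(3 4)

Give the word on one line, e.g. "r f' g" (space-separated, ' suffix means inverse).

g r f

  after g: (1 5 2 3 4)
  after r: (1 4 3 2)
  after f: (1 6 5)(3 4)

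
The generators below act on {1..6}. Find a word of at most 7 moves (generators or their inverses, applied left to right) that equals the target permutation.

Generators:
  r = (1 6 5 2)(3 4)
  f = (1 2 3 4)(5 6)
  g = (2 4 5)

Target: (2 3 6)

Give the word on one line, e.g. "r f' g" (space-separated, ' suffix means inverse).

g' r g r' g

  after g': (2 5 4)
  after r: (1 6 5 3 4)
  after g: (1 6 2 4)(3 5)
  after r': (2 3 6 5 4)
  after g: (2 3 6)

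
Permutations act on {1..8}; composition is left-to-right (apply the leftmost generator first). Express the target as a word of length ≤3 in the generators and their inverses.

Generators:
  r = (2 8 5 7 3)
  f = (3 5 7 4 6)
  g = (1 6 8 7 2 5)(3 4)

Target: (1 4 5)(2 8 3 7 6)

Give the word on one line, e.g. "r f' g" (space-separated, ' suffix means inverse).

g r' f'

  after g: (1 6 8 7 2 5)(3 4)
  after r': (1 6 2 8 5)(3 4 7)
  after f': (1 4 5)(2 8 3 7 6)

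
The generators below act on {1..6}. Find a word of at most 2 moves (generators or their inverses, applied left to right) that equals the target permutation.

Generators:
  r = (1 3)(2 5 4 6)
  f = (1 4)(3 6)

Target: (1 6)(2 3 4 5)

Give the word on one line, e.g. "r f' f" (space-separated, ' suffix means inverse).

r' f

  after r': (1 3)(2 6 4 5)
  after f: (1 6)(2 3 4 5)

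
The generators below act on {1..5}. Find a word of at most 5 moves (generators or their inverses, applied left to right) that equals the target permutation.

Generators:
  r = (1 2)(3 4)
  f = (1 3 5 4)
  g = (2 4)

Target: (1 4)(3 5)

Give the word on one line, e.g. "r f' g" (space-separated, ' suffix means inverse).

  after r': (1 2)(3 4)
  after f': (1 2 4)(3 5)
  after g': (1 4)(3 5)

r' f' g'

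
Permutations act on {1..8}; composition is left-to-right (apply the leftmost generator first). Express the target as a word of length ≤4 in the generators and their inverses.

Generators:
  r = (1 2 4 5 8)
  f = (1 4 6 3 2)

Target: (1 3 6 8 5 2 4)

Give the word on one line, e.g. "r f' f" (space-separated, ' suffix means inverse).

r f' r r

  after r: (1 2 4 5 8)
  after f': (1 3 6 4 5 8 2)
  after r: (1 3 6 5)(4 8)
  after r: (1 3 6 8 5 2 4)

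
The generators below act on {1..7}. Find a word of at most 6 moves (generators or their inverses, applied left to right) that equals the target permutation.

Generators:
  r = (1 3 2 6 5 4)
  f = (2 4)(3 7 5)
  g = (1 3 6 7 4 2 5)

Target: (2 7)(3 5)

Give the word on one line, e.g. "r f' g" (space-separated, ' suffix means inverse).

  after r: (1 3 2 6 5 4)
  after r: (1 2 5)(3 6 4)
  after f': (1 4 5)(2 7 3 6)
  after r: (2 7)(3 5)

r r f' r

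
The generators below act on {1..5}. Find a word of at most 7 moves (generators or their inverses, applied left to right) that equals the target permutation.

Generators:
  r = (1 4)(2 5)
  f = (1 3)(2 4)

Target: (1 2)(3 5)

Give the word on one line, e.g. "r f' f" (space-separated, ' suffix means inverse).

  after r: (1 4)(2 5)
  after f': (1 2 5 4 3)
  after r: (1 5)(3 4)
  after f': (1 5 3 2 4)
  after r': (1 2)(3 5)

r f' r f' r'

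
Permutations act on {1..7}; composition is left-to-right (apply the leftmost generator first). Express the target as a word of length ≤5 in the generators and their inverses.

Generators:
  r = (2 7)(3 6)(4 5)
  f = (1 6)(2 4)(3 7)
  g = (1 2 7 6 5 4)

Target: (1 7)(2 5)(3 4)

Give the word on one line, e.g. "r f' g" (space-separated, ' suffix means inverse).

  after f: (1 6)(2 4)(3 7)
  after r': (1 3 2 5 4 7 6)
  after f': (1 7)(2 5)(3 4)

f r' f'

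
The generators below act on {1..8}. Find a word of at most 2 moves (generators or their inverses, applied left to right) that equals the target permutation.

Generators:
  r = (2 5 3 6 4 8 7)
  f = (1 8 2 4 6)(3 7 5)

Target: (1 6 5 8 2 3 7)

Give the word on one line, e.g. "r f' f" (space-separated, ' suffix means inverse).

  after r': (2 7 8 4 6 3 5)
  after f': (1 6 5 8 2 3 7)

r' f'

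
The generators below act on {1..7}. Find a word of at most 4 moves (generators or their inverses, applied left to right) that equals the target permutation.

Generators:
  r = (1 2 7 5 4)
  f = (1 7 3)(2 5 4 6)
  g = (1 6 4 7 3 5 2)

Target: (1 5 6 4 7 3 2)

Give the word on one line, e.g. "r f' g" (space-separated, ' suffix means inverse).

f' f' r

  after f': (1 3 7)(2 6 4 5)
  after f': (1 7 3)(2 4)(5 6)
  after r: (1 5 6 4 7 3 2)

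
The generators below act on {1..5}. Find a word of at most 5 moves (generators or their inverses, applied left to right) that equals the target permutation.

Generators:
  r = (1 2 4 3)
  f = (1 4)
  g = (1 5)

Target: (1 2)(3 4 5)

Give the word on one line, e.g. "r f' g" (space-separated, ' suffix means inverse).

  after g': (1 5)
  after f': (1 5 4)
  after g': (4 5)
  after f': (1 4 5)
  after r': (1 2)(3 4 5)

g' f' g' f' r'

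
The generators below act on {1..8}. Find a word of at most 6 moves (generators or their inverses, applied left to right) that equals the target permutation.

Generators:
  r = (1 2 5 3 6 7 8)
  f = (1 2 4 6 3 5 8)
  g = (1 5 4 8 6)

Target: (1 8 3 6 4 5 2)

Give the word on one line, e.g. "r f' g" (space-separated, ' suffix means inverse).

f' g' f' f' f'

  after f': (1 8 5 3 6 4 2)
  after g': (1 4 2 6 5 3 8)
  after f': (1 2 4)(3 5 6)
  after f': (4 8 5)
  after f': (1 8 3 6 4 5 2)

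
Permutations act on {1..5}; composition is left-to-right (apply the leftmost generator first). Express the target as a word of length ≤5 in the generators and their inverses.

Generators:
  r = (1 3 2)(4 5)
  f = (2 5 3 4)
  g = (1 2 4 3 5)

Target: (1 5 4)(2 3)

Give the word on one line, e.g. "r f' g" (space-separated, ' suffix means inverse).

f' r' f

  after f': (2 4 3 5)
  after r': (1 2 5 3 4)
  after f: (1 5 4)(2 3)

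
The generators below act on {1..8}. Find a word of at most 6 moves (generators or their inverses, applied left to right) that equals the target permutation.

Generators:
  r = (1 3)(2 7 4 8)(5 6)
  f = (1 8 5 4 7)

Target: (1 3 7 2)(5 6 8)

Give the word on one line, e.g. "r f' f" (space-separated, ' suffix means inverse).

r' f f f f

  after r': (1 3)(2 8 4 7)(5 6)
  after f: (1 3 8 7 2 5 6 4)
  after f: (1 3 5 6 7 2 4 8)
  after f: (1 3 4 5 6)(2 7)
  after f: (1 3 7 2)(5 6 8)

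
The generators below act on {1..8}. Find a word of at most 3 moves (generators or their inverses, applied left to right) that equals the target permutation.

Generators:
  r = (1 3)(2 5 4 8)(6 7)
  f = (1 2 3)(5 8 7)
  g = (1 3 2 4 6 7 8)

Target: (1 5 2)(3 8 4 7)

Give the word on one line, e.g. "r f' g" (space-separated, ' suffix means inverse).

f' g r

  after f': (1 3 2)(5 7 8)
  after g: (1 2 3 4 6 7)(5 8)
  after r: (1 5 2)(3 8 4 7)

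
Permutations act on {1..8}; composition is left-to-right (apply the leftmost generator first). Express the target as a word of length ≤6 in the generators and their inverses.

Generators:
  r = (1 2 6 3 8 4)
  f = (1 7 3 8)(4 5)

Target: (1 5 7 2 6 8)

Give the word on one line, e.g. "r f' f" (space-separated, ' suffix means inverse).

  after f': (1 8 3 7)(4 5)
  after r: (1 4 5)(2 6 3 7)
  after f': (1 5 8 3)(2 6 7)
  after f': (1 4 5 3 8 7 2 6)
  after f': (1 5 7 2 6 8)

f' r f' f' f'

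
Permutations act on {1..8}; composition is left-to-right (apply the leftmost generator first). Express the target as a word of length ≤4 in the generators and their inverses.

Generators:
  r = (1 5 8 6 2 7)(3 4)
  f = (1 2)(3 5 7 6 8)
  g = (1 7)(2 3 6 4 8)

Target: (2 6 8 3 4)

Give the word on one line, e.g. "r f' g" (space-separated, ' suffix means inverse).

  after g: (1 7)(2 3 6 4 8)
  after g: (2 6 8 3 4)

g g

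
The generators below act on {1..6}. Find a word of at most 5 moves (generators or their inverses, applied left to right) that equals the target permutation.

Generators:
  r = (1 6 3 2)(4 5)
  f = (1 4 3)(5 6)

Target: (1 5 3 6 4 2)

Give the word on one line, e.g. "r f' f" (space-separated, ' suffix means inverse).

r f' r r

  after r: (1 6 3 2)(4 5)
  after f': (1 5)(2 3)(4 6)
  after r: (1 4 3)(5 6)
  after r: (1 5 3 6 4 2)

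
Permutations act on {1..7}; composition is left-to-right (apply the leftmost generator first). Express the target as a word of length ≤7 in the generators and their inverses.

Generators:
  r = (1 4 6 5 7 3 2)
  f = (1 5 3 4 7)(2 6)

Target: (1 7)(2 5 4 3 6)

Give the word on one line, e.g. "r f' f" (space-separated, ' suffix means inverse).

  after r: (1 4 6 5 7 3 2)
  after r: (1 6 7 2 4 5 3)
  after f': (1 2 3 7 6 4)
  after r': (1 3 5 6)(2 7 4)
  after r': (1 7)(2 5 4 3 6)

r r f' r' r'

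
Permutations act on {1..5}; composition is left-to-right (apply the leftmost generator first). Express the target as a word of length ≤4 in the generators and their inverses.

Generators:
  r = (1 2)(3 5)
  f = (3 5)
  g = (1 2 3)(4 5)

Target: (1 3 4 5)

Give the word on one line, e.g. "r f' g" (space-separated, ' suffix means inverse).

r g

  after r: (1 2)(3 5)
  after g: (1 3 4 5)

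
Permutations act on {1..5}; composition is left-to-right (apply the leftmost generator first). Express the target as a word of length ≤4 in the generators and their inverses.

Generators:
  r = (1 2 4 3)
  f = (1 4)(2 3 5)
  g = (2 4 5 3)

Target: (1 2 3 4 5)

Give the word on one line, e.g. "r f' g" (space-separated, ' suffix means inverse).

  after g: (2 4 5 3)
  after r: (1 2 3 4 5)

g r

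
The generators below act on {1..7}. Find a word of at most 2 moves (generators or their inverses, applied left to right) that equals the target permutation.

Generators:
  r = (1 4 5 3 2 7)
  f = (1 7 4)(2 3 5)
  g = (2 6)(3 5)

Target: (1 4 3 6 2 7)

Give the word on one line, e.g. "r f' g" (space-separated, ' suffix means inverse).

r g

  after r: (1 4 5 3 2 7)
  after g: (1 4 3 6 2 7)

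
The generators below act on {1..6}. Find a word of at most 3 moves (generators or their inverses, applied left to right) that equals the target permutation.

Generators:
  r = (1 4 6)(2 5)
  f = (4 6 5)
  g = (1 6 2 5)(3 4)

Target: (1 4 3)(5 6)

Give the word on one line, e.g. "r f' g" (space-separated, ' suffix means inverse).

  after g: (1 6 2 5)(3 4)
  after r': (1 4 3)(5 6)

g r'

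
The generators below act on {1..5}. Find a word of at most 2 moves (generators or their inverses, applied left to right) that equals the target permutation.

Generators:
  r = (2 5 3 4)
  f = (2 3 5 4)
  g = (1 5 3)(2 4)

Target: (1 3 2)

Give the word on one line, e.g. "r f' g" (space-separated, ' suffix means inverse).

  after r: (2 5 3 4)
  after g': (1 3 2)

r g'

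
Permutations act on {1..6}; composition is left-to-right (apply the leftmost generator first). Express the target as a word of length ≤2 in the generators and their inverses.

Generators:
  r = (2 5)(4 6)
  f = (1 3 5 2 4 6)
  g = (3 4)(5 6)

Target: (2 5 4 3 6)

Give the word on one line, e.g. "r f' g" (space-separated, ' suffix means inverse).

g' r

  after g': (3 4)(5 6)
  after r: (2 5 4 3 6)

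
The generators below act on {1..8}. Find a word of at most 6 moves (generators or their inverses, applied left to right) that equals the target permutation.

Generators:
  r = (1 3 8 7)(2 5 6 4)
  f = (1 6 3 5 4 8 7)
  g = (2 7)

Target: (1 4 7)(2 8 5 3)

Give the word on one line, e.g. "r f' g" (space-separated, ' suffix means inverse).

r g' f' r

  after r: (1 3 8 7)(2 5 6 4)
  after g': (1 3 8 2 5 6 4 7)
  after f': (1 6 5)(2 3 4 8)
  after r: (1 4 7)(2 8 5 3)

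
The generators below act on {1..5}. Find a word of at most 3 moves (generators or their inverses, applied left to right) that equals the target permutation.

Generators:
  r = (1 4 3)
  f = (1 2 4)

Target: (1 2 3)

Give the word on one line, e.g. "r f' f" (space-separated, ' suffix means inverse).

  after f: (1 2 4)
  after r: (1 2 3)

f r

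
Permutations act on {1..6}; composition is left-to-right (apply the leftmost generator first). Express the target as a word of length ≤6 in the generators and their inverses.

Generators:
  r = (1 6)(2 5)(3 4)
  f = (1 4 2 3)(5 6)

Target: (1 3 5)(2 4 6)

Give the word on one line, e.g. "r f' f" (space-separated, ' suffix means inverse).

  after r': (1 6)(2 5)(3 4)
  after f': (1 5 4 2 6 3)
  after r: (1 2)(3 6 4 5)
  after f: (1 3 5)(2 4 6)

r' f' r f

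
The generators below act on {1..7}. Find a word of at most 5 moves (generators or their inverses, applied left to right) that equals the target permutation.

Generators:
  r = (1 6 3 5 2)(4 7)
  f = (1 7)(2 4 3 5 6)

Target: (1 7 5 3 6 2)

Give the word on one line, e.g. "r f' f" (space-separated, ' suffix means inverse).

  after r: (1 6 3 5 2)(4 7)
  after f': (1 5 6 4)(2 7)
  after r: (1 2 4 6 7)(3 5)
  after r: (2 7 6 4 3)
  after f': (1 7 5 3 6 2)

r f' r r f'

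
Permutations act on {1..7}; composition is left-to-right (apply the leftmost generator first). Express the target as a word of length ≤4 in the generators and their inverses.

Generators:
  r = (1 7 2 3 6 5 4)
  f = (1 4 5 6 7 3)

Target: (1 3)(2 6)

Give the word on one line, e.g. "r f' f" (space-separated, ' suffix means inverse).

  after r': (1 4 5 6 3 2 7)
  after f': (2 6 7 3)
  after r: (1 7 6 2 5 4)
  after f: (1 3)(2 6)

r' f' r f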